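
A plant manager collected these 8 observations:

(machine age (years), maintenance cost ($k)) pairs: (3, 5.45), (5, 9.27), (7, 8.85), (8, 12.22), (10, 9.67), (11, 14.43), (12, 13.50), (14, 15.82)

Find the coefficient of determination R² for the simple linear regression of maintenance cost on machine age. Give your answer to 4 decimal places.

n = 8, Σx = 70, Σy = 89.21, Σxy = 861.32, Σx² = 708, Σy² = 1077.5425
Sxx = Σx² − (Σx)²/n = 708 − 612.5 = 95.5
Sxy = Σxy − (Σx)(Σy)/n = 861.32 − 780.5875 = 80.7325
Syy = Σy² − (Σy)²/n = 1077.5425 − 994.803013 = 82.739487
R² = Sxy²/(Sxx·Syy) = (80.7325)²/(95.5·82.739487) = 0.824861

0.8249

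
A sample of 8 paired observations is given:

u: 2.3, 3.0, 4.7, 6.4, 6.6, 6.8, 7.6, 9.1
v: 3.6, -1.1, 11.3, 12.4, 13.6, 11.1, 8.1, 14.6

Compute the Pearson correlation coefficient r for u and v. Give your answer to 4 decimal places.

0.7904

n = 8, Σx = 46.5, Σy = 73.6, Σxy = 497.11, Σx² = 307.71, Σy² = 882.56
Sxx = Σx² − (Σx)²/n = 307.71 − 270.28125 = 37.42875
Sxy = Σxy − (Σx)(Σy)/n = 497.11 − 427.8 = 69.31
Syy = Σy² − (Σy)²/n = 882.56 − 677.12 = 205.44
r = Sxy/√(Sxx·Syy) = 69.31/√(7689.3624) = 69.31/87.689010 = 0.790407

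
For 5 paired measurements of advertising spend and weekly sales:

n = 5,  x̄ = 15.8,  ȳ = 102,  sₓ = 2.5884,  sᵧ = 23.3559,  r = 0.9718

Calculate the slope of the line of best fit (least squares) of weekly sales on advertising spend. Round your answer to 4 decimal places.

b = r · sᵧ/sₓ = 0.9718 · 23.3559/2.5884 = 8.768839

8.7688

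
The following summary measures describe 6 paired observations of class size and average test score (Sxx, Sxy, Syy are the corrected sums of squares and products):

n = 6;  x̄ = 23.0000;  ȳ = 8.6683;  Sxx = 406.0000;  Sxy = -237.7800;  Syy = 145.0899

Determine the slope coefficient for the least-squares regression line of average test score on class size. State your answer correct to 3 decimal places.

-0.586

b = Sxy/Sxx = -237.78/406 = -0.585665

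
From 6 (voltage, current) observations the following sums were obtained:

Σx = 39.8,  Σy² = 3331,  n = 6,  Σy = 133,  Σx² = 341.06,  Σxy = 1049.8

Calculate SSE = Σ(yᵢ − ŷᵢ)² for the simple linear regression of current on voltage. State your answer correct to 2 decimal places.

Sxx = Σx² − (Σx)²/n = 341.06 − 264.006667 = 77.053333
Sxy = Σxy − (Σx)(Σy)/n = 1049.8 − 882.233333 = 167.566667
Syy = Σy² − (Σy)²/n = 3331 − 2948.166667 = 382.833333
b = Sxy/Sxx = 167.566667/77.053333 = 2.174684
SSE = Syy − b·Sxy = 382.833333 − 2.174684·167.566667 = 18.428751

18.43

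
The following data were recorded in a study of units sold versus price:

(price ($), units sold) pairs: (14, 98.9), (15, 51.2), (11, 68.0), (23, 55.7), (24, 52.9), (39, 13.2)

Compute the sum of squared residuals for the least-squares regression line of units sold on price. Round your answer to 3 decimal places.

1215.966

n = 6, Σx = 126, Σy = 339.9, Σxy = 5966.1, Σx² = 3168, Σy² = 23101.79
Sxx = Σx² − (Σx)²/n = 3168 − 2646 = 522
Sxy = Σxy − (Σx)(Σy)/n = 5966.1 − 7137.9 = -1171.8
Syy = Σy² − (Σy)²/n = 23101.79 − 19255.335 = 3846.455
b = Sxy/Sxx = -1171.8/522 = -2.244828
SSE = Syy − b·Sxy = 3846.455 − (-2.244828)·(-1171.8) = 1215.966034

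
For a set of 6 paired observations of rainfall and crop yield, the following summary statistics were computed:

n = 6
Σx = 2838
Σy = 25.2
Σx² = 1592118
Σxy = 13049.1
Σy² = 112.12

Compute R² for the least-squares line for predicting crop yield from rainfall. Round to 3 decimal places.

0.813

Sxx = Σx² − (Σx)²/n = 1592118 − 1342374 = 249744
Sxy = Σxy − (Σx)(Σy)/n = 13049.1 − 11919.6 = 1129.5
Syy = Σy² − (Σy)²/n = 112.12 − 105.84 = 6.28
R² = Sxy²/(Sxx·Syy) = (1129.5)²/(249744·6.28) = 0.813425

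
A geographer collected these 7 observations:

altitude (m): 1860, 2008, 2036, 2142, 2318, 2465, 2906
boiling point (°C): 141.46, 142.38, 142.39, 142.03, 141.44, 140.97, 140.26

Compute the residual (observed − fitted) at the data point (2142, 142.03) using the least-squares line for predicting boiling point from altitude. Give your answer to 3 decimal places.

n = 7, Σx = 15735, Σy = 990.93, Σxy = 2226093.47, Σx² = 36119309
Sxx = Σx² − (Σx)²/n = 36119309 − 35370032.142857 = 749276.857143
Sxy = Σxy − (Σx)(Σy)/n = 2226093.47 − 2227469.078571 = -1375.608571
b = Sxy/Sxx = -1375.608571/749276.857143 = -0.001836
a = ȳ − b·x̄ = 141.561429 − (-0.001836)·2247.857143 = 145.688303
ŷ(2142) = 145.688303 + (-0.001836)·2142 = 141.755773
residual = y − ŷ = 142.03 − 141.755773 = 0.274227

0.274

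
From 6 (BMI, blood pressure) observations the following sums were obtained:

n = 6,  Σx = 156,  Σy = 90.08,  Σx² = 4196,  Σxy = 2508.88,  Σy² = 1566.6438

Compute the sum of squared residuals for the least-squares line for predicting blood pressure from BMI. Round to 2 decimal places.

15.51

Sxx = Σx² − (Σx)²/n = 4196 − 4056 = 140
Sxy = Σxy − (Σx)(Σy)/n = 2508.88 − 2342.08 = 166.8
Syy = Σy² − (Σy)²/n = 1566.6438 − 1352.401067 = 214.242733
b = Sxy/Sxx = 166.8/140 = 1.191429
SSE = Syy − b·Sxy = 214.242733 − 1.191429·166.8 = 15.512448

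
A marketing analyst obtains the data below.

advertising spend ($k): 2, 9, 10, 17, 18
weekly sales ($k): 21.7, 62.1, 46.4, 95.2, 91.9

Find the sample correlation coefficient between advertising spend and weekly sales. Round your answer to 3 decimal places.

n = 5, Σx = 56, Σy = 317.3, Σxy = 4338.9, Σx² = 798, Σy² = 23988.91
Sxx = Σx² − (Σx)²/n = 798 − 627.2 = 170.8
Sxy = Σxy − (Σx)(Σy)/n = 4338.9 − 3553.76 = 785.14
Syy = Σy² − (Σy)²/n = 23988.91 − 20135.858 = 3853.052
r = Sxy/√(Sxx·Syy) = 785.14/√(658101.2816) = 785.14/811.234418 = 0.967834

0.968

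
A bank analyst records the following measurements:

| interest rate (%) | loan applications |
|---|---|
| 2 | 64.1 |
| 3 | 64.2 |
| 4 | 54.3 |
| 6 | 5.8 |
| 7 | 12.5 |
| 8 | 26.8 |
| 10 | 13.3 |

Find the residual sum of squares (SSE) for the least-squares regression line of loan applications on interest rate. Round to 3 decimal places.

n = 7, Σx = 40, Σy = 241, Σxy = 1007.7, Σx² = 278, Σy² = 12263.96
Sxx = Σx² − (Σx)²/n = 278 − 228.571429 = 49.428571
Sxy = Σxy − (Σx)(Σy)/n = 1007.7 − 1377.142857 = -369.442857
Syy = Σy² − (Σy)²/n = 12263.96 − 8297.285714 = 3966.674286
b = Sxy/Sxx = -369.442857/49.428571 = -7.474277
SSE = Syy − b·Sxy = 3966.674286 − (-7.474277)·(-369.442857) = 1205.355867

1205.356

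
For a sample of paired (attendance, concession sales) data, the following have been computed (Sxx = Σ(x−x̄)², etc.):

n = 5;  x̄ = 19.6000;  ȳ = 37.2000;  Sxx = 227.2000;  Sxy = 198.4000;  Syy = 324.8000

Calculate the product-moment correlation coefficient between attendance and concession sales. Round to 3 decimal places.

0.730

r = Sxy/√(Sxx·Syy) = 198.4/√(73794.56) = 198.4/271.651542 = 0.730347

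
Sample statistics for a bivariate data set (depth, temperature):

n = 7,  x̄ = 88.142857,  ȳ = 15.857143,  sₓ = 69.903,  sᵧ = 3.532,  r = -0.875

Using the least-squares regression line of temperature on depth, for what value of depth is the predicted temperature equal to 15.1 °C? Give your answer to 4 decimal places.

105.2684

b = r · sᵧ/sₓ = -0.875 · 3.532/69.903 = -0.044211
a = ȳ − b·x̄ = 15.857143 − (-0.044211)·88.142857 = 19.754050
Set a + b·x = 15.1: x = (15.1 − 19.754050) / (-0.044211) = 105.268425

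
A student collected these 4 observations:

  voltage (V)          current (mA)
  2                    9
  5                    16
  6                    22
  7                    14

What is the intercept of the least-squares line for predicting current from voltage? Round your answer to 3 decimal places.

7.036

n = 4, Σx = 20, Σy = 61, Σxy = 328, Σx² = 114
Sxx = Σx² − (Σx)²/n = 114 − 100 = 14
Sxy = Σxy − (Σx)(Σy)/n = 328 − 305 = 23
b = Sxy/Sxx = 23/14 = 1.642857
a = ȳ − b·x̄ = 15.25 − 1.642857·5 = 7.035714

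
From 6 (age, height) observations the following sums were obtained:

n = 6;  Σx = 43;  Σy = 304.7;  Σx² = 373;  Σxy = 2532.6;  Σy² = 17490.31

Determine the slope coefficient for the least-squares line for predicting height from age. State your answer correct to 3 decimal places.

5.382

Sxx = Σx² − (Σx)²/n = 373 − 308.166667 = 64.833333
Sxy = Σxy − (Σx)(Σy)/n = 2532.6 − 2183.683333 = 348.916667
b = Sxy/Sxx = 348.916667/64.833333 = 5.381748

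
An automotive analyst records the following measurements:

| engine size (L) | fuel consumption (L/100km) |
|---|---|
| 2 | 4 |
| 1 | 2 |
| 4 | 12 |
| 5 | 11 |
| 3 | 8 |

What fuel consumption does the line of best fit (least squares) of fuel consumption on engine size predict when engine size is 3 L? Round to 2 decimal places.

n = 5, Σx = 15, Σy = 37, Σxy = 137, Σx² = 55
Sxx = Σx² − (Σx)²/n = 55 − 45 = 10
Sxy = Σxy − (Σx)(Σy)/n = 137 − 111 = 26
b = Sxy/Sxx = 26/10 = 2.6
a = ȳ − b·x̄ = 7.4 − 2.6·3 = -0.4
ŷ(3) = a + b·3 = -0.4 + 2.6·3 = 7.4

7.40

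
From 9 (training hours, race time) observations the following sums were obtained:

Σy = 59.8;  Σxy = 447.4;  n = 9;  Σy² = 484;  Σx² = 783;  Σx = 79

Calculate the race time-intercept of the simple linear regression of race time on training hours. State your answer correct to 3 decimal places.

Sxx = Σx² − (Σx)²/n = 783 − 693.444444 = 89.555556
Sxy = Σxy − (Σx)(Σy)/n = 447.4 − 524.911111 = -77.511111
b = Sxy/Sxx = -77.511111/89.555556 = -0.865509
a = ȳ − b·x̄ = 6.644444 − (-0.865509)·8.777778 = 14.241687

14.242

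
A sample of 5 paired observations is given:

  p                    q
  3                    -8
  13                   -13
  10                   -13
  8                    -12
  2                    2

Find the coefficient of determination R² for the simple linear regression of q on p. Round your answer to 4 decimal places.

0.6824

n = 5, Σx = 36, Σy = -44, Σxy = -415, Σx² = 346, Σy² = 550
Sxx = Σx² − (Σx)²/n = 346 − 259.2 = 86.8
Sxy = Σxy − (Σx)(Σy)/n = -415 − (-316.8) = -98.2
Syy = Σy² − (Σy)²/n = 550 − 387.2 = 162.8
R² = Sxy²/(Sxx·Syy) = (-98.2)²/(86.8·162.8) = 0.682415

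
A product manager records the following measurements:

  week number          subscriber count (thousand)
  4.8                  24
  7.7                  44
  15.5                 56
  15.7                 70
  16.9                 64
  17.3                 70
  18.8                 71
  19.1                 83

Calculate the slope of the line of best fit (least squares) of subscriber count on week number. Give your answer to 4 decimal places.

n = 8, Σx = 115.8, Σy = 482, Σxy = 7633.7, Σx² = 1872.22
Sxx = Σx² − (Σx)²/n = 1872.22 − 1676.205 = 196.015
Sxy = Σxy − (Σx)(Σy)/n = 7633.7 − 6976.95 = 656.75
b = Sxy/Sxx = 656.75/196.015 = 3.350509

3.3505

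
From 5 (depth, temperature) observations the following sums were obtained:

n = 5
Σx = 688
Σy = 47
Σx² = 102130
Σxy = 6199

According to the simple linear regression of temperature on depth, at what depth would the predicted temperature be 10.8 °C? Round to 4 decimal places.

Sxx = Σx² − (Σx)²/n = 102130 − 94668.8 = 7461.2
Sxy = Σxy − (Σx)(Σy)/n = 6199 − 6467.2 = -268.2
b = Sxy/Sxx = -268.2/7461.2 = -0.035946
a = ȳ − b·x̄ = 9.4 − (-0.035946)·137.6 = 14.346164
Set a + b·x = 10.8: x = (10.8 − 14.346164) / (-0.035946) = 98.652647

98.6526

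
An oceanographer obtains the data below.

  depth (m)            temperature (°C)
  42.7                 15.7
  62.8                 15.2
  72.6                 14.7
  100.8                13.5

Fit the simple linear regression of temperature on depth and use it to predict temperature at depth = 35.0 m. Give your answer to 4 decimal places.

n = 4, Σx = 278.9, Σy = 59.1, Σxy = 4052.97, Σx² = 21198.53
Sxx = Σx² − (Σx)²/n = 21198.53 − 19446.3025 = 1752.2275
Sxy = Σxy − (Σx)(Σy)/n = 4052.97 − 4120.7475 = -67.7775
b = Sxy/Sxx = -67.7775/1752.2275 = -0.038681
a = ȳ − b·x̄ = 14.775 − (-0.038681)·69.725 = 17.472016
ŷ(35.0) = a + b·35.0 = 17.472016 + (-0.038681)·35 = 16.118190

16.1182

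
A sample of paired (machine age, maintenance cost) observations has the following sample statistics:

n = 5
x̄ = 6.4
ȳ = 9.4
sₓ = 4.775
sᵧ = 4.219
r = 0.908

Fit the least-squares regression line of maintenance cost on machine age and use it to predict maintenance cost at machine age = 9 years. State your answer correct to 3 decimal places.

11.486

b = r · sᵧ/sₓ = 0.908 · 4.219/4.775 = 0.802273
a = ȳ − b·x̄ = 9.4 − 0.802273·6.4 = 4.265455
ŷ(9) = a + b·9 = 4.265455 + 0.802273·9 = 11.485909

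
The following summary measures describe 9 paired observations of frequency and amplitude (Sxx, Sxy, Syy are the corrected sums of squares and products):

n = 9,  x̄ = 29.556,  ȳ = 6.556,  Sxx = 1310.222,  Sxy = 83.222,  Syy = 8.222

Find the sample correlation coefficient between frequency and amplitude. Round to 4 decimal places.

0.8018

r = Sxy/√(Sxx·Syy) = 83.222/√(10772.645284) = 83.222/103.791355 = 0.801820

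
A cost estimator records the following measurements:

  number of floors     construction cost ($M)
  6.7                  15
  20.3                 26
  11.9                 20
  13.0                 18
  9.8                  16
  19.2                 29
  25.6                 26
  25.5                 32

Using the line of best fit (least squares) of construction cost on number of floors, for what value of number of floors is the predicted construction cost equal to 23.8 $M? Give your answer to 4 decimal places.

17.7919

n = 8, Σx = 132, Σy = 182, Σxy = 3295.5, Σx² = 2537.88
Sxx = Σx² − (Σx)²/n = 2537.88 − 2178 = 359.88
Sxy = Σxy − (Σx)(Σy)/n = 3295.5 − 3003 = 292.5
b = Sxy/Sxx = 292.5/359.88 = 0.812771
a = ȳ − b·x̄ = 22.75 − 0.812771·16.5 = 9.339280
Set a + b·x = 23.8: x = (23.8 − 9.339280) / 0.812771 = 17.791877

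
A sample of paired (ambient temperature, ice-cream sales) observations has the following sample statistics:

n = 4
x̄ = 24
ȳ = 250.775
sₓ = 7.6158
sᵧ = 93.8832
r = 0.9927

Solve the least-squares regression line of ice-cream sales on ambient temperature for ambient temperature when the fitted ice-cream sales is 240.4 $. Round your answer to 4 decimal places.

23.1522

b = r · sᵧ/sₓ = 0.9927 · 93.8832/7.6158 = 12.237434
a = ȳ − b·x̄ = 250.775 − 12.237434·24 = -42.923425
Set a + b·x = 240.4: x = (240.4 − (-42.923425)) / 12.237434 = 23.152192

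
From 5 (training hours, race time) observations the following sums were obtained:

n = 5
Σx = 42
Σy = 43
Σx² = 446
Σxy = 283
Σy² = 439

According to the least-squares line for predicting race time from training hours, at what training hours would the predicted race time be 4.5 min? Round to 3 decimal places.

13.286

Sxx = Σx² − (Σx)²/n = 446 − 352.8 = 93.2
Sxy = Σxy − (Σx)(Σy)/n = 283 − 361.2 = -78.2
b = Sxy/Sxx = -78.2/93.2 = -0.839056
a = ȳ − b·x̄ = 8.6 − (-0.839056)·8.4 = 15.648069
Set a + b·x = 4.5: x = (4.5 − 15.648069) / (-0.839056) = 13.286445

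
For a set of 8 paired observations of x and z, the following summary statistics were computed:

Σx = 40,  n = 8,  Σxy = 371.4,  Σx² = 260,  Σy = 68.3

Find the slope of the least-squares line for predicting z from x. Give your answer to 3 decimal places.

0.498

Sxx = Σx² − (Σx)²/n = 260 − 200 = 60
Sxy = Σxy − (Σx)(Σy)/n = 371.4 − 341.5 = 29.9
b = Sxy/Sxx = 29.9/60 = 0.498333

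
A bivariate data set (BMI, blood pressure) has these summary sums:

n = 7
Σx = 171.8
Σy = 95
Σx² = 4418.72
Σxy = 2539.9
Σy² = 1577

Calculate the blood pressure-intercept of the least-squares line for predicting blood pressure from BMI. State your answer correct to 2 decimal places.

-11.71

Sxx = Σx² − (Σx)²/n = 4418.72 − 4216.462857 = 202.257143
Sxy = Σxy − (Σx)(Σy)/n = 2539.9 − 2331.571429 = 208.328571
b = Sxy/Sxx = 208.328571/202.257143 = 1.030018
a = ȳ − b·x̄ = 13.571429 − 1.030018·24.542857 = -11.708165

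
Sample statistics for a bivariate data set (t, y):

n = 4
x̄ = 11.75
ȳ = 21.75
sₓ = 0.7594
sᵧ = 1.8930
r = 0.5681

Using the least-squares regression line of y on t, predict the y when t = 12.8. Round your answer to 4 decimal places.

23.2369

b = r · sᵧ/sₓ = 0.5681 · 1.893/0.7594 = 1.416136
a = ȳ − b·x̄ = 21.75 − 1.416136·11.75 = 5.110408
ŷ(12.8) = a + b·12.8 = 5.110408 + 1.416136·12.8 = 23.236942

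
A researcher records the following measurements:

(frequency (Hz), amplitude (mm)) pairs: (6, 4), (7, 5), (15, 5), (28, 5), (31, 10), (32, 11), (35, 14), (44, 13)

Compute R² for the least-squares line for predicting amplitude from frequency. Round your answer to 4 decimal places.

0.7437

n = 8, Σx = 198, Σy = 67, Σxy = 1998, Σx² = 6240, Σy² = 677
Sxx = Σx² − (Σx)²/n = 6240 − 4900.5 = 1339.5
Sxy = Σxy − (Σx)(Σy)/n = 1998 − 1658.25 = 339.75
Syy = Σy² − (Σy)²/n = 677 − 561.125 = 115.875
R² = Sxy²/(Sxx·Syy) = (339.75)²/(1339.5·115.875) = 0.743681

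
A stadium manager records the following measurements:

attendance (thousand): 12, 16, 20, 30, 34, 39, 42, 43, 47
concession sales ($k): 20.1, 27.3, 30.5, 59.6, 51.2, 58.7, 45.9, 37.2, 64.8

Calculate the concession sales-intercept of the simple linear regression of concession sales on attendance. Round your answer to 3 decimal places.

13.714

n = 9, Σx = 283, Σy = 395.3, Σxy = 13679.1, Σx² = 10199
Sxx = Σx² − (Σx)²/n = 10199 − 8898.777778 = 1300.222222
Sxy = Σxy − (Σx)(Σy)/n = 13679.1 − 12429.988889 = 1249.111111
b = Sxy/Sxx = 1249.111111/1300.222222 = 0.960690
a = ȳ − b·x̄ = 43.922222 − 0.960690·31.444444 = 13.713844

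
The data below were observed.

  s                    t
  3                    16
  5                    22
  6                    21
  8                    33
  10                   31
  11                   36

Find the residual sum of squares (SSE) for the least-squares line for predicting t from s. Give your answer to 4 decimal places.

n = 6, Σx = 43, Σy = 159, Σxy = 1254, Σx² = 355, Σy² = 4527
Sxx = Σx² − (Σx)²/n = 355 − 308.166667 = 46.833333
Sxy = Σxy − (Σx)(Σy)/n = 1254 − 1139.5 = 114.5
Syy = Σy² − (Σy)²/n = 4527 − 4213.5 = 313.5
b = Sxy/Sxx = 114.5/46.833333 = 2.444840
SSE = Syy − b·Sxy = 313.5 − 2.444840·114.5 = 33.565836

33.5658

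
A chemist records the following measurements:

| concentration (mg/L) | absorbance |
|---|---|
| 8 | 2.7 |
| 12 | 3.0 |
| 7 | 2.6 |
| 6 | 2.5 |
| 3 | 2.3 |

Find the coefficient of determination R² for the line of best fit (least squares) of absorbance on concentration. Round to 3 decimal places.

0.996

n = 5, Σx = 36, Σy = 13.1, Σxy = 97.7, Σx² = 302, Σy² = 34.59
Sxx = Σx² − (Σx)²/n = 302 − 259.2 = 42.8
Sxy = Σxy − (Σx)(Σy)/n = 97.7 − 94.32 = 3.38
Syy = Σy² − (Σy)²/n = 34.59 − 34.322 = 0.268
R² = Sxy²/(Sxx·Syy) = (3.38)²/(42.8·0.268) = 0.995990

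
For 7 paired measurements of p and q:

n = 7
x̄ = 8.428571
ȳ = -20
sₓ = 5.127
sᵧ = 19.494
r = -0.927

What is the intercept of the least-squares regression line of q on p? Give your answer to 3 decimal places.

b = r · sᵧ/sₓ = -0.927 · 19.494/5.127 = -3.524661
a = ȳ − b·x̄ = -20 − (-3.524661)·8.428571 = 9.707857

9.708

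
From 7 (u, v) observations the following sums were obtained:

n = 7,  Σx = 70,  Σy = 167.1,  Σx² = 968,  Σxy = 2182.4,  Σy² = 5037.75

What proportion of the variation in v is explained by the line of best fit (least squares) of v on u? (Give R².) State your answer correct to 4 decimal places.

Sxx = Σx² − (Σx)²/n = 968 − 700 = 268
Sxy = Σxy − (Σx)(Σy)/n = 2182.4 − 1671 = 511.4
Syy = Σy² − (Σy)²/n = 5037.75 − 3988.915714 = 1048.834286
R² = Sxy²/(Sxx·Syy) = (511.4)²/(268·1048.834286) = 0.930422

0.9304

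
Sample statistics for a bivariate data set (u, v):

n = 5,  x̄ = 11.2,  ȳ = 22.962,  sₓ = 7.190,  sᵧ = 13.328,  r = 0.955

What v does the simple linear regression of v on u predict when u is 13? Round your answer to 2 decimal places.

b = r · sᵧ/sₓ = 0.955 · 13.328/7.19 = 1.770270
a = ȳ − b·x̄ = 22.962 − 1.770270·11.2 = 3.134978
ŷ(13) = a + b·13 = 3.134978 + 1.770270·13 = 26.148486

26.15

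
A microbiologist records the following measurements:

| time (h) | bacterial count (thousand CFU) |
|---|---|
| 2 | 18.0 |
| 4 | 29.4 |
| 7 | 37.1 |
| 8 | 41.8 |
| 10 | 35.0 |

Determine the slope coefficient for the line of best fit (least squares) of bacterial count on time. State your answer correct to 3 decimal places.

n = 5, Σx = 31, Σy = 161.3, Σxy = 1097.7, Σx² = 233
Sxx = Σx² − (Σx)²/n = 233 − 192.2 = 40.8
Sxy = Σxy − (Σx)(Σy)/n = 1097.7 − 1000.06 = 97.64
b = Sxy/Sxx = 97.64/40.8 = 2.393137

2.393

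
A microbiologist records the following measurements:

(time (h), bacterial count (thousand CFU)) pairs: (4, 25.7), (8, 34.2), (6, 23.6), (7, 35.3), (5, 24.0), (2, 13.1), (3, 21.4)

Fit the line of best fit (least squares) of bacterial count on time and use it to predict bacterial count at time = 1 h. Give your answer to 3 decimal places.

12.614

n = 7, Σx = 35, Σy = 177.3, Σxy = 975.5, Σx² = 203
Sxx = Σx² − (Σx)²/n = 203 − 175 = 28
Sxy = Σxy − (Σx)(Σy)/n = 975.5 − 886.5 = 89
b = Sxy/Sxx = 89/28 = 3.178571
a = ȳ − b·x̄ = 25.328571 − 3.178571·5 = 9.435714
ŷ(1) = a + b·1 = 9.435714 + 3.178571·1 = 12.614286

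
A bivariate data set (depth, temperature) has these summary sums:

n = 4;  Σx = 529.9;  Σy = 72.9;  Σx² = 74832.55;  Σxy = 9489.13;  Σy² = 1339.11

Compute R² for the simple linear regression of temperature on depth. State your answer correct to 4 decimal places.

0.5817

Sxx = Σx² − (Σx)²/n = 74832.55 − 70198.5025 = 4634.0475
Sxy = Σxy − (Σx)(Σy)/n = 9489.13 − 9657.4275 = -168.2975
Syy = Σy² − (Σy)²/n = 1339.11 − 1328.6025 = 10.5075
R² = Sxy²/(Sxx·Syy) = (-168.2975)²/(4634.0475·10.5075) = 0.581695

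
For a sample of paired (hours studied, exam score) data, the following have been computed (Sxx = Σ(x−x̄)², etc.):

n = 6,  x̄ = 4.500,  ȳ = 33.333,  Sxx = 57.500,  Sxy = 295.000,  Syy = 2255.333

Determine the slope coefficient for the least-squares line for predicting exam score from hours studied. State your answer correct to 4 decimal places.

b = Sxy/Sxx = 295/57.5 = 5.130435

5.1304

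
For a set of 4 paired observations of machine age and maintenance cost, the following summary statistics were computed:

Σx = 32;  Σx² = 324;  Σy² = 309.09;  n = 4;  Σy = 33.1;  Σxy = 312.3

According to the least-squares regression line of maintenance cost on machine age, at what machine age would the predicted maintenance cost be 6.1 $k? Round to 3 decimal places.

4.886

Sxx = Σx² − (Σx)²/n = 324 − 256 = 68
Sxy = Σxy − (Σx)(Σy)/n = 312.3 − 264.8 = 47.5
b = Sxy/Sxx = 47.5/68 = 0.698529
a = ȳ − b·x̄ = 8.275 − 0.698529·8 = 2.686765
Set a + b·x = 6.1: x = (6.1 − 2.686765) / 0.698529 = 4.886316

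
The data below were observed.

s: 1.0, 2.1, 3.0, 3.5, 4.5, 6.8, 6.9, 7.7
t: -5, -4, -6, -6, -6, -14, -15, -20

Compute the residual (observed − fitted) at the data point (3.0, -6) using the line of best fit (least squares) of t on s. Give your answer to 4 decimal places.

0.2933

n = 8, Σx = 35.5, Σy = -76, Σxy = -432.1, Σx² = 200.05
Sxx = Σx² − (Σx)²/n = 200.05 − 157.53125 = 42.51875
Sxy = Σxy − (Σx)(Σy)/n = -432.1 − (-337.25) = -94.85
b = Sxy/Sxx = -94.85/42.51875 = -2.230781
a = ȳ − b·x̄ = -9.5 − (-2.230781)·4.4375 = 0.399089
ŷ(3.0) = 0.399089 + (-2.230781)·3 = -6.293253
residual = y − ŷ = -6 − (-6.293253) = 0.293253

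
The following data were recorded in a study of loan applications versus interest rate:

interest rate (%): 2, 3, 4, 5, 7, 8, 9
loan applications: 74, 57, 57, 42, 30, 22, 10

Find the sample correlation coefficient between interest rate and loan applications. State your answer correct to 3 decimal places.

n = 7, Σx = 38, Σy = 292, Σxy = 1233, Σx² = 248, Σy² = 15222
Sxx = Σx² − (Σx)²/n = 248 − 206.285714 = 41.714286
Sxy = Σxy − (Σx)(Σy)/n = 1233 − 1585.142857 = -352.142857
Syy = Σy² − (Σy)²/n = 15222 − 12180.571429 = 3041.428571
r = Sxy/√(Sxx·Syy) = -352.142857/√(126871.020408) = -352.142857/356.189585 = -0.988639

-0.989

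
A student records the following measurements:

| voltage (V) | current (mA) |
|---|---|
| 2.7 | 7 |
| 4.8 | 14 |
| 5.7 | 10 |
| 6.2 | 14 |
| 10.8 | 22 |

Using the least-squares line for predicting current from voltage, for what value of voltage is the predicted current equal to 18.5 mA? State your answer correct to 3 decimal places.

n = 5, Σx = 30.2, Σy = 67, Σxy = 467.5, Σx² = 217.9
Sxx = Σx² − (Σx)²/n = 217.9 − 182.408 = 35.492
Sxy = Σxy − (Σx)(Σy)/n = 467.5 − 404.68 = 62.82
b = Sxy/Sxx = 62.82/35.492 = 1.769976
a = ȳ − b·x̄ = 13.4 − 1.769976·6.04 = 2.709343
Set a + b·x = 18.5: x = (18.5 − 2.709343) / 1.769976 = 8.921394

8.921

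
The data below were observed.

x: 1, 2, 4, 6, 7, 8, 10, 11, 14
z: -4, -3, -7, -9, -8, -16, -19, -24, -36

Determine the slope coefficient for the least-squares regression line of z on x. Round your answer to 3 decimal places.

n = 9, Σx = 63, Σy = -126, Σxy = -1234, Σx² = 587
Sxx = Σx² − (Σx)²/n = 587 − 441 = 146
Sxy = Σxy − (Σx)(Σy)/n = -1234 − (-882) = -352
b = Sxy/Sxx = -352/146 = -2.410959

-2.411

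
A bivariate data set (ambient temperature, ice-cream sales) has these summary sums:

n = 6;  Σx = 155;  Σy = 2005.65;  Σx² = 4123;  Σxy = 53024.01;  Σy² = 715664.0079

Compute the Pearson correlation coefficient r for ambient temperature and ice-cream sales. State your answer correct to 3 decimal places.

0.523

Sxx = Σx² − (Σx)²/n = 4123 − 4004.166667 = 118.833333
Sxy = Σxy − (Σx)(Σy)/n = 53024.01 − 51812.625 = 1211.385
Syy = Σy² − (Σy)²/n = 715664.0079 − 670438.65375 = 45225.35415
r = Sxy/√(Sxx·Syy) = 1211.385/√(5374279.584825) = 1211.385/2318.249250 = 0.522543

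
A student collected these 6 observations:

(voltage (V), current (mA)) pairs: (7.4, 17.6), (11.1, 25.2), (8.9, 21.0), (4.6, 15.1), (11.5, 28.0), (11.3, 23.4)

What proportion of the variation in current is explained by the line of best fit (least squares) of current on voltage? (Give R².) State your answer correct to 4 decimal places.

n = 6, Σx = 54.8, Σy = 130.3, Σxy = 1252.74, Σx² = 538.28, Σy² = 2945.37
Sxx = Σx² − (Σx)²/n = 538.28 − 500.506667 = 37.773333
Sxy = Σxy − (Σx)(Σy)/n = 1252.74 − 1190.073333 = 62.666667
Syy = Σy² − (Σy)²/n = 2945.37 − 2829.681667 = 115.688333
R² = Sxy²/(Sxx·Syy) = (62.666667)²/(37.773333·115.688333) = 0.898666

0.8987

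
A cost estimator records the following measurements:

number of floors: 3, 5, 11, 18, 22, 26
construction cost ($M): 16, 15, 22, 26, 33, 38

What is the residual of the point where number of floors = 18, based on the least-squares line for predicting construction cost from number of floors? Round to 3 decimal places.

-2.720

n = 6, Σx = 85, Σy = 150, Σxy = 2547, Σx² = 1639
Sxx = Σx² − (Σx)²/n = 1639 − 1204.166667 = 434.833333
Sxy = Σxy − (Σx)(Σy)/n = 2547 − 2125 = 422
b = Sxy/Sxx = 422/434.833333 = 0.970487
a = ȳ − b·x̄ = 25 − 0.970487·14.166667 = 11.251437
ŷ(18) = 11.251437 + 0.970487·18 = 28.720199
residual = y − ŷ = 26 − 28.720199 = -2.720199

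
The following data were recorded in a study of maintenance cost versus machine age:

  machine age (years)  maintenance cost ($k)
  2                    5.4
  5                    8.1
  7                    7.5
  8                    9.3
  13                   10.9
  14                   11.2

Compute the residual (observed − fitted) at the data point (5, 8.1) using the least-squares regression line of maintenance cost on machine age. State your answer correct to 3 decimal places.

0.812

n = 6, Σx = 49, Σy = 52.4, Σxy = 476.7, Σx² = 507
Sxx = Σx² − (Σx)²/n = 507 − 400.166667 = 106.833333
Sxy = Σxy − (Σx)(Σy)/n = 476.7 − 427.933333 = 48.766667
b = Sxy/Sxx = 48.766667/106.833333 = 0.456474
a = ȳ − b·x̄ = 8.733333 − 0.456474·8.166667 = 5.005460
ŷ(5) = 5.005460 + 0.456474·5 = 7.287832
residual = y − ŷ = 8.1 − 7.287832 = 0.812168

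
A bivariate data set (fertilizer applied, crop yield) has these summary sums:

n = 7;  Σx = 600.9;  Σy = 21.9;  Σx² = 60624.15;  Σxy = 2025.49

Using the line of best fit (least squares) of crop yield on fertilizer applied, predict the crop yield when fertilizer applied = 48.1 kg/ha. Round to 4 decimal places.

2.5210

Sxx = Σx² − (Σx)²/n = 60624.15 − 51582.972857 = 9041.177143
Sxy = Σxy − (Σx)(Σy)/n = 2025.49 − 1879.958571 = 145.531429
b = Sxy/Sxx = 145.531429/9041.177143 = 0.016097
a = ȳ − b·x̄ = 3.128571 − 0.016097·85.842857 = 1.746801
ŷ(48.1) = a + b·48.1 = 1.746801 + 0.016097·48.1 = 2.521043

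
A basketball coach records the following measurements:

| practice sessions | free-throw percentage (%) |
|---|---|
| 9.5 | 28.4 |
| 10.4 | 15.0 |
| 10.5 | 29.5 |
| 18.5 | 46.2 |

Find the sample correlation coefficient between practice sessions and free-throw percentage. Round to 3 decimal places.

0.832

n = 4, Σx = 48.9, Σy = 119.1, Σxy = 1590.25, Σx² = 650.91, Σy² = 4036.25
Sxx = Σx² − (Σx)²/n = 650.91 − 597.8025 = 53.1075
Sxy = Σxy − (Σx)(Σy)/n = 1590.25 − 1455.9975 = 134.2525
Syy = Σy² − (Σy)²/n = 4036.25 − 3546.2025 = 490.0475
r = Sxy/√(Sxx·Syy) = 134.2525/√(26025.197606) = 134.2525/161.323271 = 0.832196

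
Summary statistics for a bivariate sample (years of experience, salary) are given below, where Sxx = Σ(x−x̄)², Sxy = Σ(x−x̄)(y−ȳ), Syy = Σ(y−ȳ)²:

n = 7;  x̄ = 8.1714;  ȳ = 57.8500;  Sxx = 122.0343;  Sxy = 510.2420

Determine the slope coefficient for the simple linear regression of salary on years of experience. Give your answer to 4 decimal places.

b = Sxy/Sxx = 510.242/122.0343 = 4.181136

4.1811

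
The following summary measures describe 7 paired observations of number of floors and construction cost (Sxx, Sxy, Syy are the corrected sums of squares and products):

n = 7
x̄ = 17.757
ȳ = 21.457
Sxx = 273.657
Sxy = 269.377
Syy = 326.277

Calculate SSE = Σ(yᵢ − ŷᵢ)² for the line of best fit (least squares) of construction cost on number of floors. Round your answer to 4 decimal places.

b = Sxy/Sxx = 269.377/273.657 = 0.984360
SSE = Syy − b·Sxy = 326.277 − 0.984360·269.377 = 61.113061

61.1131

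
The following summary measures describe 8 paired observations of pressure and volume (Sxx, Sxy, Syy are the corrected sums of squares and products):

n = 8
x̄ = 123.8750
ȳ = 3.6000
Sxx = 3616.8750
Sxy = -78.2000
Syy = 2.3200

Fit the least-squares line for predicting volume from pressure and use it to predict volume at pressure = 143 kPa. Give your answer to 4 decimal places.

3.1865

b = Sxy/Sxx = -78.2/3616.875 = -0.021621
a = ȳ − b·x̄ = 3.6 − (-0.021621)·123.875 = 6.278286
ŷ(143) = a + b·143 = 6.278286 + (-0.021621)·143 = 3.186501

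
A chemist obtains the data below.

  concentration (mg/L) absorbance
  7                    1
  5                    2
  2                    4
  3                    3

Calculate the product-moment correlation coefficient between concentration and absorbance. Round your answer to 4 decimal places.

n = 4, Σx = 17, Σy = 10, Σxy = 34, Σx² = 87, Σy² = 30
Sxx = Σx² − (Σx)²/n = 87 − 72.25 = 14.75
Sxy = Σxy − (Σx)(Σy)/n = 34 − 42.5 = -8.5
Syy = Σy² − (Σy)²/n = 30 − 25 = 5
r = Sxy/√(Sxx·Syy) = -8.5/√(73.75) = -8.5/8.587782 = -0.989778

-0.9898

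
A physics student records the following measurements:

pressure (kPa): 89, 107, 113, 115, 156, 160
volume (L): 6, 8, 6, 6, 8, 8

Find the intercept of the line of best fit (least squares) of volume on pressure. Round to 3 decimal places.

3.759

n = 6, Σx = 740, Σy = 42, Σxy = 5286, Σx² = 95300
Sxx = Σx² − (Σx)²/n = 95300 − 91266.666667 = 4033.333333
Sxy = Σxy − (Σx)(Σy)/n = 5286 − 5180 = 106
b = Sxy/Sxx = 106/4033.333333 = 0.026281
a = ȳ − b·x̄ = 7 − 0.026281·123.333333 = 3.758678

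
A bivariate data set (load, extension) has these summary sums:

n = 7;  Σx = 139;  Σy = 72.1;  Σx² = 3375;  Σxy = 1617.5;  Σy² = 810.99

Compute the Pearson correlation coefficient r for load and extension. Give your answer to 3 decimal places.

Sxx = Σx² − (Σx)²/n = 3375 − 2760.142857 = 614.857143
Sxy = Σxy − (Σx)(Σy)/n = 1617.5 − 1431.7 = 185.8
Syy = Σy² − (Σy)²/n = 810.99 − 742.63 = 68.36
r = Sxy/√(Sxx·Syy) = 185.8/√(42031.634286) = 185.8/205.016181 = 0.906270

0.906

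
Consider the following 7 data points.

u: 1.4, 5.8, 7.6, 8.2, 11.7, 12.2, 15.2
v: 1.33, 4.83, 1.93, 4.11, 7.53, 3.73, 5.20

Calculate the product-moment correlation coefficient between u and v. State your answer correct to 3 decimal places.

0.639

n = 7, Σx = 62.1, Σy = 28.66, Σxy = 290.893, Σx² = 677.37, Σy² = 143.3686
Sxx = Σx² − (Σx)²/n = 677.37 − 550.915714 = 126.454286
Sxy = Σxy − (Σx)(Σy)/n = 290.893 − 254.255143 = 36.637857
Syy = Σy² − (Σy)²/n = 143.3686 − 117.342229 = 26.026371
r = Sxy/√(Sxx·Syy) = 36.637857/√(3291.146209) = 36.637857/57.368512 = 0.638641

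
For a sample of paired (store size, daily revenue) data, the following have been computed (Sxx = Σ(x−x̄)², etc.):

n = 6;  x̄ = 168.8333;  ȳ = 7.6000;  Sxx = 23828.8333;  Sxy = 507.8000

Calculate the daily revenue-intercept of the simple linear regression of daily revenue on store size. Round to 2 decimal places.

b = Sxy/Sxx = 507.8/23828.8333 = 0.021310
a = ȳ − b·x̄ = 7.6 − 0.021310·168.8333 = 4.002109

4.00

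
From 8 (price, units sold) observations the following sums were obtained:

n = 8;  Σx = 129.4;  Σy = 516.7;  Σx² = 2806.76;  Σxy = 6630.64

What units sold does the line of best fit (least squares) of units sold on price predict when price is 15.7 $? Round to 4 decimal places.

Sxx = Σx² − (Σx)²/n = 2806.76 − 2093.045 = 713.715
Sxy = Σxy − (Σx)(Σy)/n = 6630.64 − 8357.6225 = -1726.9825
b = Sxy/Sxx = -1726.9825/713.715 = -2.419709
a = ȳ − b·x̄ = 64.5875 − (-2.419709)·16.175 = 103.726291
ŷ(15.7) = a + b·15.7 = 103.726291 + (-2.419709)·15.7 = 65.736862

65.7369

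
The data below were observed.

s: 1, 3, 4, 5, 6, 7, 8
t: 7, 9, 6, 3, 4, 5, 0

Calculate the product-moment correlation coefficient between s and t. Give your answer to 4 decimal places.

n = 7, Σx = 34, Σy = 34, Σxy = 132, Σx² = 200, Σy² = 216
Sxx = Σx² − (Σx)²/n = 200 − 165.142857 = 34.857143
Sxy = Σxy − (Σx)(Σy)/n = 132 − 165.142857 = -33.142857
Syy = Σy² − (Σy)²/n = 216 − 165.142857 = 50.857143
r = Sxy/√(Sxx·Syy) = -33.142857/√(1772.734694) = -33.142857/42.103856 = -0.787169

-0.7872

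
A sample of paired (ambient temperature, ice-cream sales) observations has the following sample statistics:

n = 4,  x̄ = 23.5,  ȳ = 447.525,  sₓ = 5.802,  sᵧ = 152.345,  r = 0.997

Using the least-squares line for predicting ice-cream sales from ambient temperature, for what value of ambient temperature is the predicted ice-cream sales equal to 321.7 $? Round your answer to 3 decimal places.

18.694

b = r · sᵧ/sₓ = 0.997 · 152.345/5.802 = 26.178553
a = ȳ − b·x̄ = 447.525 − 26.178553·23.5 = -167.670998
Set a + b·x = 321.7: x = (321.7 − (-167.670998)) / 26.178553 = 18.693585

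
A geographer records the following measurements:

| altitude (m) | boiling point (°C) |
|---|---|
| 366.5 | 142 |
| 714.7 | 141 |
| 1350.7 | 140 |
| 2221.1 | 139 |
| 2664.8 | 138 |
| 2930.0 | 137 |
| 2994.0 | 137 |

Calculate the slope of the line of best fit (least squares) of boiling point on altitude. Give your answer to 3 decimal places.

n = 7, Σx = 13241.8, Σy = 974, Σxy = 1829977, Σx² = 32052889.08
Sxx = Σx² − (Σx)²/n = 32052889.08 − 25049323.891429 = 7003565.188571
Sxy = Σxy − (Σx)(Σy)/n = 1829977 − 1842501.885714 = -12524.885714
b = Sxy/Sxx = -12524.885714/7003565.188571 = -0.001788

-0.002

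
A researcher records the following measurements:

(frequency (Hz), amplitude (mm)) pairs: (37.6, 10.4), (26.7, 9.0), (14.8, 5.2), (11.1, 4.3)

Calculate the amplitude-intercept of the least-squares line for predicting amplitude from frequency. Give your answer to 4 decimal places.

1.8150

n = 4, Σx = 90.2, Σy = 28.9, Σxy = 756.03, Σx² = 2468.9
Sxx = Σx² − (Σx)²/n = 2468.9 − 2034.01 = 434.89
Sxy = Σxy − (Σx)(Σy)/n = 756.03 − 651.695 = 104.335
b = Sxy/Sxx = 104.335/434.89 = 0.239911
a = ȳ − b·x̄ = 7.225 − 0.239911·22.55 = 1.815001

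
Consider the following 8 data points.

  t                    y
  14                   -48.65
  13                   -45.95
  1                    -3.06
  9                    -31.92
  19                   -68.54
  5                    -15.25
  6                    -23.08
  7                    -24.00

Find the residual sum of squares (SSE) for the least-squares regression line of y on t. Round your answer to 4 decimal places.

n = 8, Σx = 74, Σy = -260.45, Σxy = -3253.78, Σx² = 918, Σy² = 11545.4555
Sxx = Σx² − (Σx)²/n = 918 − 684.5 = 233.5
Sxy = Σxy − (Σx)(Σy)/n = -3253.78 − (-2409.1625) = -844.6175
Syy = Σy² − (Σy)²/n = 11545.4555 − 8479.275312 = 3066.180188
b = Sxy/Sxx = -844.6175/233.5 = -3.617206
SSE = Syy − b·Sxy = 3066.180188 − (-3.617206)·(-844.6175) = 11.025064

11.0251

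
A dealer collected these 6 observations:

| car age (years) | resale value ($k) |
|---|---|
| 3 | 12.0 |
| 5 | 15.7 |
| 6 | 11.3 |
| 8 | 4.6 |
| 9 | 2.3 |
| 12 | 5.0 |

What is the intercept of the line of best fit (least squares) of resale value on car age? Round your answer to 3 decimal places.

n = 6, Σx = 43, Σy = 50.9, Σxy = 299.8, Σx² = 359
Sxx = Σx² − (Σx)²/n = 359 − 308.166667 = 50.833333
Sxy = Σxy − (Σx)(Σy)/n = 299.8 − 364.783333 = -64.983333
b = Sxy/Sxx = -64.983333/50.833333 = -1.278361
a = ȳ − b·x̄ = 8.483333 − (-1.278361)·7.166667 = 17.644918

17.645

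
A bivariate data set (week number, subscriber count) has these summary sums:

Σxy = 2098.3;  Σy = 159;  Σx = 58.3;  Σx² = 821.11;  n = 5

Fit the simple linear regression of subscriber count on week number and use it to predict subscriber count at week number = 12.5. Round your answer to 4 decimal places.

Sxx = Σx² − (Σx)²/n = 821.11 − 679.778 = 141.332
Sxy = Σxy − (Σx)(Σy)/n = 2098.3 − 1853.94 = 244.36
b = Sxy/Sxx = 244.36/141.332 = 1.728979
a = ȳ − b·x̄ = 31.8 − 1.728979·11.66 = 11.640110
ŷ(12.5) = a + b·12.5 = 11.640110 + 1.728979·12.5 = 33.252342

33.2523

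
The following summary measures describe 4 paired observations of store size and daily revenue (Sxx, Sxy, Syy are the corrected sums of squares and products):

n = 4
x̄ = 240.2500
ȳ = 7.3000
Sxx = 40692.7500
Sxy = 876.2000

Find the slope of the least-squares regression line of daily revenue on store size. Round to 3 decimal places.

b = Sxy/Sxx = 876.2/40692.75 = 0.021532

0.022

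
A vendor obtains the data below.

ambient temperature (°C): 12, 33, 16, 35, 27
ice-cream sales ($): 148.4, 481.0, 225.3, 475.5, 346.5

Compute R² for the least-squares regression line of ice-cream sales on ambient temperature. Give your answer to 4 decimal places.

0.9833

n = 5, Σx = 123, Σy = 1676.7, Σxy = 47256.6, Σx² = 3443, Σy² = 650306.15
Sxx = Σx² − (Σx)²/n = 3443 − 3025.8 = 417.2
Sxy = Σxy − (Σx)(Σy)/n = 47256.6 − 41246.82 = 6009.78
Syy = Σy² − (Σy)²/n = 650306.15 − 562264.578 = 88041.572
R² = Sxy²/(Sxx·Syy) = (6009.78)²/(417.2·88041.572) = 0.983298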